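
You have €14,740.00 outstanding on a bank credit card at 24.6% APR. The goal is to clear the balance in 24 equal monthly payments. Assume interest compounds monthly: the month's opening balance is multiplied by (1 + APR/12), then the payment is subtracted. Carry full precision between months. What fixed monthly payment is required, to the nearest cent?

€783.74

Monthly rate r = 24.6%/12 = 2.05% = 0.0205.
Level-payment amortization: P = B₀·r / (1 − (1+r)^(−n)) = 14740.00·0.0205 / (1 − 1.0205^(−24)).
Denominator 1 − (1+r)^(−24) = 0.385548254.
P = 302.17 / 0.385548254 ≈ 783.74.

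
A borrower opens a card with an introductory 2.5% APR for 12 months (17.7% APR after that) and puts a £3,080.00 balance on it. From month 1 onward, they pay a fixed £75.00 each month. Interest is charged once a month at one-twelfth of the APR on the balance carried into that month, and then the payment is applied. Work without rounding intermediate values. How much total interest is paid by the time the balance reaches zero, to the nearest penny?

Promo months 1–12 at r₀ = 2.5%/12 = 0.00208333; months 13+ at r₁ = 17.7%/12 = 0.01475.
After month 12: iterate B ← B·(1+r₀) − £75.00 for 12 months → £2,247.50.
Then at r₁ with £75.00/mo: n₂ = −ln(1 − r₁·B/P)/ln(1+r₁) ≈ 39.84 → 40 more payments.
Total paid = 51·£75.00 + £63.40 = £3,888.40; interest = £3,888.40 − £3,080.00 = £808.40.

£808.40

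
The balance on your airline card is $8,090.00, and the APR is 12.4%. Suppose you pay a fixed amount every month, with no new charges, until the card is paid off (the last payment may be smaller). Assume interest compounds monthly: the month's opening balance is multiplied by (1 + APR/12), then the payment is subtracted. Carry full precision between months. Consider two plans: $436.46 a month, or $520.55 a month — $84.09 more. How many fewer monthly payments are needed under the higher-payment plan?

Monthly rate r = 12.4%/12 = 1.03333% = 0.0103333.
At $436.46/mo: n = ⌈−ln(1 − rB₀/P)/ln(1+r)⌉ = 21 payments (last $298.09); total interest = total paid − $8,090.00 = $937.29.
At $520.55/mo: 18 payments (last $14.98); total interest $774.33.
Payments saved = 21 − 18 = 3.

3 fewer payments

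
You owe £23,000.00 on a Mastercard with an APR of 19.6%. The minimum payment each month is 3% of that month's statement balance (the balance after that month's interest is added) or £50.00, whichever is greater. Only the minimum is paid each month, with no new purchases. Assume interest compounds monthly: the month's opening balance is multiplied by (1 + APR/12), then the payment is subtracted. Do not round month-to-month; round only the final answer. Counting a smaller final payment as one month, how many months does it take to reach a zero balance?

233 months

Monthly rate r = 19.6%/12 = 1.63333% = 0.0163333.
While 3% of the post-interest balance exceeds £50.00, each month B ← (B·(1+r))·(1 − 0.03), i.e. B shrinks by the factor (1+r)·0.97 = 0.98584.
This holds for months 1–186. Entering month 187 the balance is £1,621.80; 3% of the post-interest balance is now below £50.00, so the flat £50.00 minimum applies from here.
From month 187 a fixed £50.00 at rate r clears £1,621.80 in 47 more payments. Total: 186 + 47 = 233 months.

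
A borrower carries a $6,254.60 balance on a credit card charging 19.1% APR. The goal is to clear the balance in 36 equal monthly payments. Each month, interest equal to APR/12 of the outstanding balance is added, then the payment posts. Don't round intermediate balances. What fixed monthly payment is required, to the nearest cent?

Monthly rate r = 19.1%/12 = 1.59167% = 0.0159167.
Level-payment amortization: P = B₀·r / (1 − (1+r)^(−n)) = 6254.60·0.0159167 / (1 − 1.01592^(−36)).
Denominator 1 − (1+r)^(−36) = 0.433618666.
P = 99.5524 / 0.433618666 ≈ 229.59.

$229.59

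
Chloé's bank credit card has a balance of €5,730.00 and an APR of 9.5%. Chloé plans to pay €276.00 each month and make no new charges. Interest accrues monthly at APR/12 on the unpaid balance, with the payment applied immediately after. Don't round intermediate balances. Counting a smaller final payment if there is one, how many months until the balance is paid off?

Monthly rate r = 9.5%/12 = 0.791667% = 0.00791667.
Recurrence: B ← B·(1+r) − €276.00.
Month 1: interest €45.36; balance after payment €5,499.36.
Month 2: interest €43.54; balance after payment €5,266.90.
Closed form: n = −ln(1 − rB₀/P)/ln(1+r) = −ln(0.83564)/ln(1.00792) ≈ 22.770, so the balance reaches zero during payment 23.

23 months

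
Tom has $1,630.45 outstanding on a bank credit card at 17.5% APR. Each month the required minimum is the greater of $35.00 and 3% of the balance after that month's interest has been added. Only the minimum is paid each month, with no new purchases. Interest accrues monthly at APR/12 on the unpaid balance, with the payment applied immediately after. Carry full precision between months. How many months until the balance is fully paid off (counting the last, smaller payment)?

Monthly rate r = 17.5%/12 = 1.45833% = 0.0145833.
While 3% of the post-interest balance exceeds $35.00, each month B ← (B·(1+r))·(1 − 0.03), i.e. B shrinks by the factor (1+r)·0.97 = 0.98415.
This holds for months 1–22. Entering month 23 the balance is $1,147.14; 3% of the post-interest balance is now below $35.00, so the flat $35.00 minimum applies from here.
From month 23 a fixed $35.00 at rate r clears $1,147.14 in 45 more payments. Total: 22 + 45 = 67 months.

67 months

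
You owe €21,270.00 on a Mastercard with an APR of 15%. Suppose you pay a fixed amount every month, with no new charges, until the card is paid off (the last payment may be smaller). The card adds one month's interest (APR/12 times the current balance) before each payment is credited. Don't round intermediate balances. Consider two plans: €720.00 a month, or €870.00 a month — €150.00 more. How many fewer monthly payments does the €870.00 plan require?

8 fewer payments

Monthly rate r = 15%/12 = 1.25% = 0.0125.
At €720.00/mo: n = ⌈−ln(1 − rB₀/P)/ln(1+r)⌉ = 38 payments (last €72.59); total interest = total paid − €21,270.00 = €5,442.59.
At €870.00/mo: 30 payments (last €313.53); total interest €4,273.53.
Payments saved = 38 − 30 = 8.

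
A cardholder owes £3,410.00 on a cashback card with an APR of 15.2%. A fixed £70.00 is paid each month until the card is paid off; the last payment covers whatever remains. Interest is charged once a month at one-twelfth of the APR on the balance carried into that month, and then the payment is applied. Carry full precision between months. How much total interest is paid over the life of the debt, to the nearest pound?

£1,928

Monthly rate r = 15.2%/12 = 1.26667% = 0.0126667.
Payoff takes n = ⌈−ln(1 − rB₀/P)/ln(1+r)⌉ = ⌈76.256⌉ = 77 payments; the last is £18.01.
Total paid = 76·£70.00 + £18.01 = £5,338.01.
Total interest = total paid − principal = £5,338.01 − £3,410.00 = £1,928.01.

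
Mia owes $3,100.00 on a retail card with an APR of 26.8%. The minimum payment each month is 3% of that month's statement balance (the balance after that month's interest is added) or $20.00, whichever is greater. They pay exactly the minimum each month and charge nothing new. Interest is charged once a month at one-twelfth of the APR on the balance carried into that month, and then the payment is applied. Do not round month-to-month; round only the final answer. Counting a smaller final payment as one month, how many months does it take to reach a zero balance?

246 months

Monthly rate r = 26.8%/12 = 2.23333% = 0.0223333.
While 3% of the post-interest balance exceeds $20.00, each month B ← (B·(1+r))·(1 − 0.03), i.e. B shrinks by the factor (1+r)·0.97 = 0.99166.
This holds for months 1–187. Entering month 188 the balance is $647.85; 3% of the post-interest balance is now below $20.00, so the flat $20.00 minimum applies from here.
From month 188 a fixed $20.00 at rate r clears $647.85 in 59 more payments. Total: 187 + 59 = 246 months.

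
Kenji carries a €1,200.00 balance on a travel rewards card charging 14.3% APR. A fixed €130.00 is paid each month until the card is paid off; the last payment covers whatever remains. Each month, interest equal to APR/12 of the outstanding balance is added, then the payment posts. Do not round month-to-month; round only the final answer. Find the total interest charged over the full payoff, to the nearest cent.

€78.94

Monthly rate r = 14.3%/12 = 1.19167% = 0.0119167.
Payoff takes n = ⌈−ln(1 − rB₀/P)/ln(1+r)⌉ = ⌈9.837⌉ = 10 payments; the last is €108.94.
Total paid = 9·€130.00 + €108.94 = €1,278.94.
Total interest = total paid − principal = €1,278.94 − €1,200.00 = €78.94.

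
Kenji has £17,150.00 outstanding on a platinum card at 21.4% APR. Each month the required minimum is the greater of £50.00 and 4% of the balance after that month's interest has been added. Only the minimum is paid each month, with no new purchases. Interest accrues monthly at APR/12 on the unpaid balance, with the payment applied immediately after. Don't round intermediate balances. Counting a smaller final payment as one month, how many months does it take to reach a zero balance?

147 months

Monthly rate r = 21.4%/12 = 1.78333% = 0.0178333.
While 4% of the post-interest balance exceeds £50.00, each month B ← (B·(1+r))·(1 − 0.04), i.e. B shrinks by the factor (1+r)·0.96 = 0.97712.
This holds for months 1–114. Entering month 115 the balance is £1,225.53; 4% of the post-interest balance is now below £50.00, so the flat £50.00 minimum applies from here.
From month 115 a fixed £50.00 at rate r clears £1,225.53 in 33 more payments. Total: 114 + 33 = 147 months.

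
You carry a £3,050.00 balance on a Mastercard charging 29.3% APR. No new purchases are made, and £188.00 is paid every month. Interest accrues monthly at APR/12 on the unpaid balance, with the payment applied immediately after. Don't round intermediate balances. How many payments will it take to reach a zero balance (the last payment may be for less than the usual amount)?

Monthly rate r = 29.3%/12 = 2.44167% = 0.0244167.
Recurrence: B ← B·(1+r) − £188.00.
Month 1: interest £74.47; balance after payment £2,936.47.
Month 2: interest £71.70; balance after payment £2,820.17.
Closed form: n = −ln(1 − rB₀/P)/ln(1+r) = −ln(0.60388)/ln(1.02442) ≈ 20.908, so the balance reaches zero during payment 21.

21 months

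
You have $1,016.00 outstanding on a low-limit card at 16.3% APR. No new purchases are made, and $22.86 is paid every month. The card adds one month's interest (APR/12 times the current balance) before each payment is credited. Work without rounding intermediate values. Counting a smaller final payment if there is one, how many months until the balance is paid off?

Monthly rate r = 16.3%/12 = 1.35833% = 0.0135833.
Recurrence: B ← B·(1+r) − $22.86.
Month 1: interest $13.80; balance after payment $1,006.94.
Month 2: interest $13.68; balance after payment $997.76.
Closed form: n = −ln(1 − rB₀/P)/ln(1+r) = −ln(0.3963)/ln(1.01358) ≈ 68.604, so the balance reaches zero during payment 69.

69 payments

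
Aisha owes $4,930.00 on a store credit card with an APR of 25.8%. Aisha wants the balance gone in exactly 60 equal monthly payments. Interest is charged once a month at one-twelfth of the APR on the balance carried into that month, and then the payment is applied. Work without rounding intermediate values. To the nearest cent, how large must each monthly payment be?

$147.02

Monthly rate r = 25.8%/12 = 2.15% = 0.0215.
Level-payment amortization: P = B₀·r / (1 − (1+r)^(−n)) = 4930.00·0.0215 / (1 − 1.0215^(−60)).
Denominator 1 − (1+r)^(−60) = 0.720939902.
P = 105.995 / 0.720939902 ≈ 147.02.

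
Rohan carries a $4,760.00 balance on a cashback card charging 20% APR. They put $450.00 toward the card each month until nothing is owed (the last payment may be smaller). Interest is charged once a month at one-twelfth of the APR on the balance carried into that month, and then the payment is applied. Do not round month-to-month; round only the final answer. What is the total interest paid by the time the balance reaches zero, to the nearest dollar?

Monthly rate r = 20%/12 = 1.66667% = 0.0166667.
Payoff takes n = ⌈−ln(1 − rB₀/P)/ln(1+r)⌉ = ⌈11.733⌉ = 12 payments; the last is $330.74.
Total paid = 11·$450.00 + $330.74 = $5,280.74.
Total interest = total paid − principal = $5,280.74 − $4,760.00 = $520.74.

$521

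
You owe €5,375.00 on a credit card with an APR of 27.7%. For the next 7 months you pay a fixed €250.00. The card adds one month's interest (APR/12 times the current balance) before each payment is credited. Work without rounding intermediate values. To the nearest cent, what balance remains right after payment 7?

Monthly rate r = 27.7%/12 = 2.30833% = 0.0230833.
Each month: B ← B·(1+r) − €250.00.
Month 1: interest €124.07; balance after payment €5,249.07.
Month 2: interest €121.17; balance after payment €5,120.24.
Month 3: interest €118.19; balance after payment €4,988.43.
Month 4: interest €115.15; balance after payment €4,853.58.
Month 5: interest €112.04; balance after payment €4,715.62.
Month 6: interest €108.85; balance after payment €4,574.47.
Month 7: interest €105.59; balance after payment €4,430.06.

€4,430.06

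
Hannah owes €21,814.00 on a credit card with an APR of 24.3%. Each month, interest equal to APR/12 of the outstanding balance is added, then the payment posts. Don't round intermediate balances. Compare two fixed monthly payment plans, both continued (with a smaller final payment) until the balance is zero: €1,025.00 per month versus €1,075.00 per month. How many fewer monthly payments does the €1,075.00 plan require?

Monthly rate r = 24.3%/12 = 2.025% = 0.02025.
At €1,025.00/mo: n = ⌈−ln(1 − rB₀/P)/ln(1+r)⌉ = 29 payments (last €127.31); total interest = total paid − €21,814.00 = €7,013.31.
At €1,075.00/mo: 27 payments (last €428.58); total interest €6,564.58.
Payments saved = 29 − 27 = 2.

2 fewer payments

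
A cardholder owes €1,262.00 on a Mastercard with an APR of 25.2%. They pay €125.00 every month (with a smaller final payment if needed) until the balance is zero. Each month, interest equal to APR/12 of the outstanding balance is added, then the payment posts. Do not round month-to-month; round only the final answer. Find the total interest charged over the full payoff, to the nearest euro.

€171

Monthly rate r = 25.2%/12 = 2.1% = 0.021.
Payoff takes n = ⌈−ln(1 − rB₀/P)/ln(1+r)⌉ = ⌈11.465⌉ = 12 payments; the last is €58.48.
Total paid = 11·€125.00 + €58.48 = €1,433.48.
Total interest = total paid − principal = €1,433.48 − €1,262.00 = €171.48.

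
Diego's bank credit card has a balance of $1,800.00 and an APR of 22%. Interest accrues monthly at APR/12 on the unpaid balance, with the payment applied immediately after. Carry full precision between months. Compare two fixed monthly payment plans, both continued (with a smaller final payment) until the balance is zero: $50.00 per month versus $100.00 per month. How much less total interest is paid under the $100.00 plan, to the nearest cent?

$764.78

Monthly rate r = 22%/12 = 1.83333% = 0.0183333.
At $50.00/mo: n = ⌈−ln(1 − rB₀/P)/ln(1+r)⌉ = 60 payments (last $19.20); total interest = total paid − $1,800.00 = $1,169.20.
At $100.00/mo: 23 payments (last $4.42); total interest $404.42.
Interest saved = $1,169.20 − $404.42 = $764.78.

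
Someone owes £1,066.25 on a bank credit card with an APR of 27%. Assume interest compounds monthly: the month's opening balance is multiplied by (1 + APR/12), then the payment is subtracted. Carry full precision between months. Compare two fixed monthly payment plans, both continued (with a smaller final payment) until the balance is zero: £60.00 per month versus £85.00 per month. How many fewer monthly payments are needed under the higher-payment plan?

8 fewer payments

Monthly rate r = 27%/12 = 2.25% = 0.0225.
At £60.00/mo: n = ⌈−ln(1 − rB₀/P)/ln(1+r)⌉ = 23 payments (last £56.80); total interest = total paid − £1,066.25 = £310.55.
At £85.00/mo: 15 payments (last £76.92); total interest £200.67.
Payments saved = 23 − 15 = 8.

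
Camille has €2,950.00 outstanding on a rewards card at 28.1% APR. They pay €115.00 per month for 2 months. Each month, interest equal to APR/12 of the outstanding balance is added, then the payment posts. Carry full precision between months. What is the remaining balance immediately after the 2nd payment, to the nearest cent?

€2,857.08

Monthly rate r = 28.1%/12 = 2.34167% = 0.0234167.
Each month: B ← B·(1+r) − €115.00.
Month 1: interest €69.08; balance after payment €2,904.08.
Month 2: interest €68.00; balance after payment €2,857.08.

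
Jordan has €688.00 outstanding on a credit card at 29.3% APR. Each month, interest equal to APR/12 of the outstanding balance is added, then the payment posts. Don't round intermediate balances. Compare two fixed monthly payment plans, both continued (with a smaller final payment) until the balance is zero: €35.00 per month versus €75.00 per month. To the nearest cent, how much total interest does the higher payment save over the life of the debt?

€160.09

Monthly rate r = 29.3%/12 = 2.44167% = 0.0244167.
At €35.00/mo: n = ⌈−ln(1 − rB₀/P)/ln(1+r)⌉ = 28 payments (last €3.70); total interest = total paid − €688.00 = €260.70.
At €75.00/mo: 11 payments (last €38.61); total interest €100.61.
Interest saved = €260.70 − €100.61 = €160.09.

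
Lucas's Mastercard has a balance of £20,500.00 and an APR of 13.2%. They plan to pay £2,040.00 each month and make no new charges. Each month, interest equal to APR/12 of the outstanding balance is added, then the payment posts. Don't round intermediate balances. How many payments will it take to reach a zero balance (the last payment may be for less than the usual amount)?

Monthly rate r = 13.2%/12 = 1.1% = 0.011.
Recurrence: B ← B·(1+r) − £2,040.00.
Month 1: interest £225.50; balance after payment £18,685.50.
Month 2: interest £205.54; balance after payment £16,851.04.
Closed form: n = −ln(1 − rB₀/P)/ln(1+r) = −ln(0.88946)/ln(1.011) ≈ 10.708, so the balance reaches zero during payment 11.

11 payments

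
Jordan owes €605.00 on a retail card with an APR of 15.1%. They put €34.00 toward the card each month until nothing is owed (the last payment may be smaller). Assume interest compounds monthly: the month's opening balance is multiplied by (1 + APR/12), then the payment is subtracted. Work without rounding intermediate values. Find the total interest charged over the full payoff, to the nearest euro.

€84

Monthly rate r = 15.1%/12 = 1.25833% = 0.0125833.
Payoff takes n = ⌈−ln(1 − rB₀/P)/ln(1+r)⌉ = ⌈20.271⌉ = 21 payments; the last is €9.26.
Total paid = 20·€34.00 + €9.26 = €689.26.
Total interest = total paid − principal = €689.26 − €605.00 = €84.26.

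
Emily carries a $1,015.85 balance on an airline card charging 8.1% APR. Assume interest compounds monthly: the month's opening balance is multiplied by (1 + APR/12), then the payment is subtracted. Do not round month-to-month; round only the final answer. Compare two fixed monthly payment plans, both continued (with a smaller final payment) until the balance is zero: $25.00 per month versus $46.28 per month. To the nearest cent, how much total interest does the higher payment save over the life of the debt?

$88.19

Monthly rate r = 8.1%/12 = 0.675% = 0.00675.
At $25.00/mo: n = ⌈−ln(1 − rB₀/P)/ln(1+r)⌉ = 48 payments (last $16.39); total interest = total paid − $1,015.85 = $175.54.
At $46.28/mo: 24 payments (last $38.76); total interest $87.35.
Interest saved = $175.54 − $87.35 = $88.19.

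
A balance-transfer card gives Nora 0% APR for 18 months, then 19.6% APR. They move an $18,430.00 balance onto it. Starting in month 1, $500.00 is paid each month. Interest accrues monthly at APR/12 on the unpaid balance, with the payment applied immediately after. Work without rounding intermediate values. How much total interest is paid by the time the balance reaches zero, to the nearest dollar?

Promo months 1–18 at r₀ = 0%/12 = 0; months 19+ at r₁ = 19.6%/12 = 0.0163333.
After month 18 (no interest yet): B = $18,430.00 − 18·$500.00 = $9,430.00.
Then at r₁ with $500.00/mo: n₂ = −ln(1 − r₁·B/P)/ln(1+r₁) ≈ 22.73 → 23 more payments.
Total paid = 40·$500.00 + $365.16 = $20,365.16; interest = $20,365.16 − $18,430.00 = $1,935.16.

$1,935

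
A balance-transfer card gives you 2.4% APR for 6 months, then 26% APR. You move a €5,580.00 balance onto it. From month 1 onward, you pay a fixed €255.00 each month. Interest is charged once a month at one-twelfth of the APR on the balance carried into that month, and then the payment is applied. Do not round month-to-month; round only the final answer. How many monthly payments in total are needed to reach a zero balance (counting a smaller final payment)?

27 months

Promo months 1–6 at r₀ = 2.4%/12 = 0.002; months 7+ at r₁ = 26%/12 = 0.0216667.
After month 6: iterate B ← B·(1+r₀) − €255.00 for 6 months → €4,109.63.
Then at r₁ with €255.00/mo: n₂ = −ln(1 − r₁·B/P)/ln(1+r₁) ≈ 20.04 → 21 more payments.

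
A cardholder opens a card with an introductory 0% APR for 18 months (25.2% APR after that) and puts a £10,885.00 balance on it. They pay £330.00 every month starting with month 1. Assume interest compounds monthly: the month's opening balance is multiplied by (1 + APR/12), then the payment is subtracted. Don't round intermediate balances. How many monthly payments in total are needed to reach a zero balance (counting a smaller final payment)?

37 months

Promo months 1–18 at r₀ = 0%/12 = 0; months 19+ at r₁ = 25.2%/12 = 0.021.
After month 18 (no interest yet): B = £10,885.00 − 18·£330.00 = £4,945.00.
Then at r₁ with £330.00/mo: n₂ = −ln(1 − r₁·B/P)/ln(1+r₁) ≈ 18.18 → 19 more payments.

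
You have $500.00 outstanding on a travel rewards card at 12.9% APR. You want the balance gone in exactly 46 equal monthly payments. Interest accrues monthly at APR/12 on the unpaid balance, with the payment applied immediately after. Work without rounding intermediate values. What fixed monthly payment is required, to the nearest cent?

$13.83

Monthly rate r = 12.9%/12 = 1.075% = 0.01075.
Level-payment amortization: P = B₀·r / (1 − (1+r)^(−n)) = 500.00·0.01075 / (1 − 1.01075^(−46)).
Denominator 1 − (1+r)^(−46) = 0.388512618.
P = 5.375 / 0.388512618 ≈ 13.83.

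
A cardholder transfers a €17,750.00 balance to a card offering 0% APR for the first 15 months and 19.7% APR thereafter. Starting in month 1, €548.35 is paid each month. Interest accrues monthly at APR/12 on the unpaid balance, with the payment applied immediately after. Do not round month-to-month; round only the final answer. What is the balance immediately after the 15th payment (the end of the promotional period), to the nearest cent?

€9,524.75

Promo months 1–15 at r₀ = 0%/12 = 0; months 16+ at r₁ = 19.7%/12 = 0.0164167.
After month 15 (no interest yet): B = €17,750.00 − 15·€548.35 = €9,524.75.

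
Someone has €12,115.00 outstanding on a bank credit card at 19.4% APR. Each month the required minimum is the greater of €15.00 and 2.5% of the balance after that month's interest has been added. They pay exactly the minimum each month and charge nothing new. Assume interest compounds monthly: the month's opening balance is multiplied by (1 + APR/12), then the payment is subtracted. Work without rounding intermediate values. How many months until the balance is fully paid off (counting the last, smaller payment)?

Monthly rate r = 19.4%/12 = 1.61667% = 0.0161667.
While 2.5% of the post-interest balance exceeds €15.00, each month B ← (B·(1+r))·(1 − 0.025), i.e. B shrinks by the factor (1+r)·0.975 = 0.99076.
This holds for months 1–326. Entering month 327 the balance is €588.03; 2.5% of the post-interest balance is now below €15.00, so the flat €15.00 minimum applies from here.
From month 327 a fixed €15.00 at rate r clears €588.03 in 63 more payments. Total: 326 + 63 = 389 months.

389 months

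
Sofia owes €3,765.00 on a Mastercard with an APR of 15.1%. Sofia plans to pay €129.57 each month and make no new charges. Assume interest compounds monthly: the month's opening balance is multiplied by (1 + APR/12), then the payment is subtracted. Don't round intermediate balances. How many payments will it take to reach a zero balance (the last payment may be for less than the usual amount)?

37 payments

Monthly rate r = 15.1%/12 = 1.25833% = 0.0125833.
Recurrence: B ← B·(1+r) − €129.57.
Month 1: interest €47.38; balance after payment €3,682.81.
Month 2: interest €46.34; balance after payment €3,599.58.
Closed form: n = −ln(1 − rB₀/P)/ln(1+r) = −ln(0.63436)/ln(1.01258) ≈ 36.397, so the balance reaches zero during payment 37.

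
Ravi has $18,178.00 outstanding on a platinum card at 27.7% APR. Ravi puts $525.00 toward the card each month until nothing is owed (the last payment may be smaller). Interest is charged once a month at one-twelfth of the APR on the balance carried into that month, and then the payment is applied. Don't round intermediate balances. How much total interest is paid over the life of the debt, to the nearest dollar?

$18,763

Monthly rate r = 27.7%/12 = 2.30833% = 0.0230833.
Payoff takes n = ⌈−ln(1 − rB₀/P)/ln(1+r)⌉ = ⌈70.362⌉ = 71 payments; the last is $191.26.
Total paid = 70·$525.00 + $191.26 = $36,941.26.
Total interest = total paid − principal = $36,941.26 − $18,178.00 = $18,763.26.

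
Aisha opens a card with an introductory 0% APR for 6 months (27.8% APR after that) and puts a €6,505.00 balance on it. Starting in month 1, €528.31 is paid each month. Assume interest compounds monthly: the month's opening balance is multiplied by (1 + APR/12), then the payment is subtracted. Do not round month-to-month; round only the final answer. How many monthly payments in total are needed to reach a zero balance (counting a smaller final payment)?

13 payments

Promo months 1–6 at r₀ = 0%/12 = 0; months 7+ at r₁ = 27.8%/12 = 0.0231667.
After month 6 (no interest yet): B = €6,505.00 − 6·€528.31 = €3,335.14.
Then at r₁ with €528.31/mo: n₂ = −ln(1 − r₁·B/P)/ln(1+r₁) ≈ 6.90 → 7 more payments.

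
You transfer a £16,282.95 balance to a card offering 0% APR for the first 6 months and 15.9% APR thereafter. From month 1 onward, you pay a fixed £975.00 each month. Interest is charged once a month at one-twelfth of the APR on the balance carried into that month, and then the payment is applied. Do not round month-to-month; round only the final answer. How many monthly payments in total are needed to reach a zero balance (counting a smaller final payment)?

18 payments

Promo months 1–6 at r₀ = 0%/12 = 0; months 7+ at r₁ = 15.9%/12 = 0.01325.
After month 6 (no interest yet): B = £16,282.95 − 6·£975.00 = £10,432.95.
Then at r₁ with £975.00/mo: n₂ = −ln(1 − r₁·B/P)/ln(1+r₁) ≈ 11.62 → 12 more payments.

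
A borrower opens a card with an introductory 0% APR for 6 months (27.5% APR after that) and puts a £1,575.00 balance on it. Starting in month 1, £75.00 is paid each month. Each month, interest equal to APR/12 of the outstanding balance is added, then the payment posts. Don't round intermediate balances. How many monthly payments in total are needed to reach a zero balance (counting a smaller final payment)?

25 months

Promo months 1–6 at r₀ = 0%/12 = 0; months 7+ at r₁ = 27.5%/12 = 0.0229167.
After month 6 (no interest yet): B = £1,575.00 − 6·£75.00 = £1,125.00.
Then at r₁ with £75.00/mo: n₂ = −ln(1 − r₁·B/P)/ln(1+r₁) ≈ 18.59 → 19 more payments.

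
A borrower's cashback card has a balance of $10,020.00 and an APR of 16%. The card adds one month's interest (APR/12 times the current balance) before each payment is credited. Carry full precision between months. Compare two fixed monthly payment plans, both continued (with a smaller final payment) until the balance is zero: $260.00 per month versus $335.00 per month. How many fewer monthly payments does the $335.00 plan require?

Monthly rate r = 16%/12 = 1.33333% = 0.0133333.
At $260.00/mo: n = ⌈−ln(1 − rB₀/P)/ln(1+r)⌉ = 55 payments (last $117.97); total interest = total paid − $10,020.00 = $4,137.97.
At $335.00/mo: 39 payments (last $140.13); total interest $2,850.13.
Payments saved = 55 − 39 = 16.

16 fewer payments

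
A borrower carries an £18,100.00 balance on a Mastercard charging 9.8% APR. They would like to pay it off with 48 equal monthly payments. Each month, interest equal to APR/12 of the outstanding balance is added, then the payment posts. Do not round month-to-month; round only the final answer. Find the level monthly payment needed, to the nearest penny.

Monthly rate r = 9.8%/12 = 0.816667% = 0.00816667.
Level-payment amortization: P = B₀·r / (1 − (1+r)^(−n)) = 18100.00·0.00816667 / (1 − 1.00817^(−48)).
Denominator 1 − (1+r)^(−48) = 0.323219305.
P = 147.817 / 0.323219305 ≈ 457.33.

£457.33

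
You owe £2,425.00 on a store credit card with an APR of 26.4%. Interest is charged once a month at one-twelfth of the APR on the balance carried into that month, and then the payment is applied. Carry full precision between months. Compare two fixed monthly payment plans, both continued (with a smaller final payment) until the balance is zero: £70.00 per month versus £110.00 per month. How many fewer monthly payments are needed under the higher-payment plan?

35 fewer payments

Monthly rate r = 26.4%/12 = 2.2% = 0.022.
At £70.00/mo: n = ⌈−ln(1 − rB₀/P)/ln(1+r)⌉ = 66 payments (last £69.45); total interest = total paid − £2,425.00 = £2,194.45.
At £110.00/mo: 31 payments (last £54.61); total interest £929.61.
Payments saved = 66 − 31 = 35.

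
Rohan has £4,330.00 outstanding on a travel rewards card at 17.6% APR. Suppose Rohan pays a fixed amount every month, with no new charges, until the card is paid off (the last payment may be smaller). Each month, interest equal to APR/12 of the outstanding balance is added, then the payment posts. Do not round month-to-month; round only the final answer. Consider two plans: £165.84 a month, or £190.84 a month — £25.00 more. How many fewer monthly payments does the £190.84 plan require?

6 fewer payments

Monthly rate r = 17.6%/12 = 1.46667% = 0.0146667.
At £165.84/mo: n = ⌈−ln(1 − rB₀/P)/ln(1+r)⌉ = 34 payments (last £26.39); total interest = total paid − £4,330.00 = £1,169.11.
At £190.84/mo: 28 payments (last £151.00); total interest £973.68.
Payments saved = 34 − 28 = 6.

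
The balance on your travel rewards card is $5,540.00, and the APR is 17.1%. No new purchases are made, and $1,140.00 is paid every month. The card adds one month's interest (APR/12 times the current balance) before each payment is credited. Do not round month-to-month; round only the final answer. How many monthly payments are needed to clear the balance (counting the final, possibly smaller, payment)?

Monthly rate r = 17.1%/12 = 1.425% = 0.01425.
Recurrence: B ← B·(1+r) − $1,140.00.
Month 1: interest $78.95; balance after payment $4,478.94.
Month 2: interest $63.82; balance after payment $3,402.77.
Month 3: interest $48.49; balance after payment $2,311.26.
Month 4: interest $32.94; balance after payment $1,204.19.
Month 5: interest $17.16; balance after payment $81.35.
Month 6: interest $1.16; balance after payment $0.00.

6 payments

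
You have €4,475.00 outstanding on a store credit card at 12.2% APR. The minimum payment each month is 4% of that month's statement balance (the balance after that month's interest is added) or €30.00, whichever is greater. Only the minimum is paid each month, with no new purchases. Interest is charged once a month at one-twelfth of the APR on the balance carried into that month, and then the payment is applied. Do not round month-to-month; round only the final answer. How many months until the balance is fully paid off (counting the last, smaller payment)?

88 months

Monthly rate r = 12.2%/12 = 1.01667% = 0.0101667.
While 4% of the post-interest balance exceeds €30.00, each month B ← (B·(1+r))·(1 − 0.04), i.e. B shrinks by the factor (1+r)·0.96 = 0.96976.
This holds for months 1–59. Entering month 60 the balance is €731.11; 4% of the post-interest balance is now below €30.00, so the flat €30.00 minimum applies from here.
From month 60 a fixed €30.00 at rate r clears €731.11 in 29 more payments. Total: 59 + 29 = 88 months.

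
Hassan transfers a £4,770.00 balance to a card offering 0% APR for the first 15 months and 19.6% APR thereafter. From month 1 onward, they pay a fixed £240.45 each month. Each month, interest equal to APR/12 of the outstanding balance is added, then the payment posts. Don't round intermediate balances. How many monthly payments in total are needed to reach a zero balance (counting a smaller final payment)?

21 payments

Promo months 1–15 at r₀ = 0%/12 = 0; months 16+ at r₁ = 19.6%/12 = 0.0163333.
After month 15 (no interest yet): B = £4,770.00 − 15·£240.45 = £1,163.25.
Then at r₁ with £240.45/mo: n₂ = −ln(1 − r₁·B/P)/ln(1+r₁) ≈ 5.08 → 6 more payments.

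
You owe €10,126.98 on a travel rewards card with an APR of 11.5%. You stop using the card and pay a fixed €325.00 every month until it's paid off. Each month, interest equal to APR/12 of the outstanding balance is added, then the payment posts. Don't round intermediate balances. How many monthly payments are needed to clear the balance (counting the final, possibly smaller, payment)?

Monthly rate r = 11.5%/12 = 0.958333% = 0.00958333.
Recurrence: B ← B·(1+r) − €325.00.
Month 1: interest €97.05; balance after payment €9,899.03.
Month 2: interest €94.87; balance after payment €9,668.90.
Closed form: n = −ln(1 − rB₀/P)/ln(1+r) = −ln(0.70138)/ln(1.00958) ≈ 37.189, so the balance reaches zero during payment 38.

38 months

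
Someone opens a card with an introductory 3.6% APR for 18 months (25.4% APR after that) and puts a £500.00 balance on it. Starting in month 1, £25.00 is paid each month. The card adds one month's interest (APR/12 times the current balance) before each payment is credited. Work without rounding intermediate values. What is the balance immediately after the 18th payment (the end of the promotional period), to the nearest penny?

£66.04

Promo months 1–18 at r₀ = 3.6%/12 = 0.003; months 19+ at r₁ = 25.4%/12 = 0.0211667.
After month 18: iterate B ← B·(1+r₀) − £25.00 for 18 months → £66.04.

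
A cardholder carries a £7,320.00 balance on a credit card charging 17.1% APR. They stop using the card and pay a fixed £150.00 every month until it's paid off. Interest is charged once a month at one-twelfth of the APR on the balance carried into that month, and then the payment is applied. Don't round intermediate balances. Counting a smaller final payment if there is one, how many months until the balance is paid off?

85 payments

Monthly rate r = 17.1%/12 = 1.425% = 0.01425.
Recurrence: B ← B·(1+r) − £150.00.
Month 1: interest £104.31; balance after payment £7,274.31.
Month 2: interest £103.66; balance after payment £7,227.97.
Closed form: n = −ln(1 − rB₀/P)/ln(1+r) = −ln(0.3046)/ln(1.01425) ≈ 84.014, so the balance reaches zero during payment 85.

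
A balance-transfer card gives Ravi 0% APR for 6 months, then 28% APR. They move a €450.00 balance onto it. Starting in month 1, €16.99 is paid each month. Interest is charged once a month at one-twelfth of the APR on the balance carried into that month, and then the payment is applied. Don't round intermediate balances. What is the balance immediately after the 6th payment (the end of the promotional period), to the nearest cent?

Promo months 1–6 at r₀ = 0%/12 = 0; months 7+ at r₁ = 28%/12 = 0.0233333.
After month 6 (no interest yet): B = €450.00 − 6·€16.99 = €348.06.

€348.06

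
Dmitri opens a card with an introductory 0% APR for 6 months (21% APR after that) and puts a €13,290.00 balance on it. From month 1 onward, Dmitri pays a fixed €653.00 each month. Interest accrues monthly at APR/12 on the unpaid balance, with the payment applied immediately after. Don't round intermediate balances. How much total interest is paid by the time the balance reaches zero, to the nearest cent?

€1,516.01

Promo months 1–6 at r₀ = 0%/12 = 0; months 7+ at r₁ = 21%/12 = 0.0175.
After month 6 (no interest yet): B = €13,290.00 − 6·€653.00 = €9,372.00.
Then at r₁ with €653.00/mo: n₂ = −ln(1 − r₁·B/P)/ln(1+r₁) ≈ 16.67 → 17 more payments.
Total paid = 22·€653.00 + €440.01 = €14,806.01; interest = €14,806.01 − €13,290.00 = €1,516.01.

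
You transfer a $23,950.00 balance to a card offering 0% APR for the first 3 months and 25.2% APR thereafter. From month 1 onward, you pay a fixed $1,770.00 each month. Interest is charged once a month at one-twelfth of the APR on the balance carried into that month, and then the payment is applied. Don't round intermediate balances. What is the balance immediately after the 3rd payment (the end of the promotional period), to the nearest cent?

$18,640.00

Promo months 1–3 at r₀ = 0%/12 = 0; months 4+ at r₁ = 25.2%/12 = 0.021.
After month 3 (no interest yet): B = $23,950.00 − 3·$1,770.00 = $18,640.00.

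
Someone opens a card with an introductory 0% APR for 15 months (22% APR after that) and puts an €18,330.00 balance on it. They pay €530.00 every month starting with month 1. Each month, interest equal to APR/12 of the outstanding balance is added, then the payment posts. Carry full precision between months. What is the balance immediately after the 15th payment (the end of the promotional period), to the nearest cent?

Promo months 1–15 at r₀ = 0%/12 = 0; months 16+ at r₁ = 22%/12 = 0.0183333.
After month 15 (no interest yet): B = €18,330.00 − 15·€530.00 = €10,380.00.

€10,380.00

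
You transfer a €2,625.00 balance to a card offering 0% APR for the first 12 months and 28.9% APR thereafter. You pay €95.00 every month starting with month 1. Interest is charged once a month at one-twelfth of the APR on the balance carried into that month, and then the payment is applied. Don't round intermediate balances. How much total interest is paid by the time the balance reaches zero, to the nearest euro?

Promo months 1–12 at r₀ = 0%/12 = 0; months 13+ at r₁ = 28.9%/12 = 0.0240833.
After month 12 (no interest yet): B = €2,625.00 − 12·€95.00 = €1,485.00.
Then at r₁ with €95.00/mo: n₂ = −ln(1 − r₁·B/P)/ln(1+r₁) ≈ 19.85 → 20 more payments.
Total paid = 31·€95.00 + €80.71 = €3,025.71; interest = €3,025.71 − €2,625.00 = €400.71.

€401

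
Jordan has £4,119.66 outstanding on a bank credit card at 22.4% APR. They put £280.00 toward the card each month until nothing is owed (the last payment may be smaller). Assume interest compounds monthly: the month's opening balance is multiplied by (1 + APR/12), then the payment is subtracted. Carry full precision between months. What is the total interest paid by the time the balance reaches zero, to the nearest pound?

£742

Monthly rate r = 22.4%/12 = 1.86667% = 0.0186667.
Payoff takes n = ⌈−ln(1 − rB₀/P)/ln(1+r)⌉ = ⌈17.361⌉ = 18 payments; the last is £101.80.
Total paid = 17·£280.00 + £101.80 = £4,861.80.
Total interest = total paid − principal = £4,861.80 − £4,119.66 = £742.14.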